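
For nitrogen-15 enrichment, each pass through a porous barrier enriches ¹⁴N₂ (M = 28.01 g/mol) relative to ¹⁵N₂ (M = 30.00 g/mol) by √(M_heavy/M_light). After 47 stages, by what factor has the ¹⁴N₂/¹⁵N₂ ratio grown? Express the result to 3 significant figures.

After 47 stages the ratio has grown by (√(30.00/28.01))^47 = (30.00/28.01)^(47/2).
= 1.07105^(47/2) = 5.02.

5.02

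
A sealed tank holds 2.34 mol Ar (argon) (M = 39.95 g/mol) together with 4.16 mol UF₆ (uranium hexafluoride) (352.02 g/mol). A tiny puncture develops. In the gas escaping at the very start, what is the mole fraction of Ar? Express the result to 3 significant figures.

0.625

The effusion rate of species i is ∝ p_i/√M_i ∝ n_i/√M_i.
x_Ar(eff) = (n_Ar/√M_Ar) / (n_Ar/√M_Ar + n_UF₆/√M_UF₆)
= (2.34/√39.95) / (2.34/√39.95 + 4.16/√352.02) = 0.3702/(0.3702 + 0.2217) = 0.625.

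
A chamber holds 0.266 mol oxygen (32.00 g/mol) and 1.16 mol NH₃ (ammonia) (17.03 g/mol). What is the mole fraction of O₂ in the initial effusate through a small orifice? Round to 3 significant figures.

0.143

Rate_i ∝ x_i/√M_i (Graham's law weighted by mole fraction), so the effusate composition follows n_i/√M_i.
Mole fraction of O₂ in the effusate = (n_O₂/√M_O₂) / (n_O₂/√M_O₂ + n_NH₃/√M_NH₃)
= (0.266/√32.00) / (0.266/√32.00 + 1.16/√17.03) = 0.04702/(0.04702 + 0.2811) = 0.143.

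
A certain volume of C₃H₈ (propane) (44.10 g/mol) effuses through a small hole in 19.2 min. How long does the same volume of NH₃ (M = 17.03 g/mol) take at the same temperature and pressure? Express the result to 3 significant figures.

From Graham's law, t_NH₃/t_C₃H₈ = √(M_NH₃/M_C₃H₈) = √(17.03/44.10) = √0.3862 = 0.6214.
So the time for NH₃ is 19.2 × 0.6214 = 11.9 min.

11.9 min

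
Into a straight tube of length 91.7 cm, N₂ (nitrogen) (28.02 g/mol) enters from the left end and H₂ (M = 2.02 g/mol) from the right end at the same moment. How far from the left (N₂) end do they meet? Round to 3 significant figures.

Distances travelled in equal time are proportional to diffusion rates, so d_N₂/d_H₂ = √(M_H₂/M_N₂) = √(2.02/28.02) = 0.2685.
With d_N₂ + d_H₂ = 91.7 cm, d_H₂ = 91.7/(1 + 0.2685) = 72.29 cm.
d_N₂ = 91.7 − 72.29 = 19.4 cm.

19.4 cm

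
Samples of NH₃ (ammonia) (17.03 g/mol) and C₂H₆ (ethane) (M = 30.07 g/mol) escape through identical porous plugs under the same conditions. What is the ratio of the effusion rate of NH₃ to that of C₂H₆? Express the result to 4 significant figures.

1.329

Since effusion rate ∝ 1/√M, rate_NH₃/rate_C₂H₆ = √(M_C₂H₆/M_NH₃) = √(30.07/17.03) = √1.766 = 1.329.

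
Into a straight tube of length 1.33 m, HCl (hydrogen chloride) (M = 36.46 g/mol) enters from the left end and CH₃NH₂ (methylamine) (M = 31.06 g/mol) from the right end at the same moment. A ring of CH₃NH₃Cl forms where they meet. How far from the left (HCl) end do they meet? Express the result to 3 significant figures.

0.638 m

The fronts meet when d_HCl + d_CH₃NH₂ = L with d_HCl/d_CH₃NH₂ = √(M_CH₃NH₂/M_HCl) (Graham's law). Here √(M_CH₃NH₂/M_HCl) = √(31.06/36.46) = 0.9230.
With d_HCl + d_CH₃NH₂ = 1.33 m, d_CH₃NH₂ = 1.33/(1 + 0.9230) = 0.6916 m.
d_HCl = 1.33 − 0.6916 = 0.638 m.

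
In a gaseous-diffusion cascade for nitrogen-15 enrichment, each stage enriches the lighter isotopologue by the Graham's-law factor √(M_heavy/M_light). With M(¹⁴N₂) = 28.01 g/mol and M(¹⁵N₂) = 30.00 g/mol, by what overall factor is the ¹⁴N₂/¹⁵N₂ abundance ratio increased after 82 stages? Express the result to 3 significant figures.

Each stage multiplies the ratio by α = √(30.00/28.01), so after 82 stages the overall factor is α^82 = (30.00/28.01)^(82/2).
= 1.07105^41 = 16.7.

16.7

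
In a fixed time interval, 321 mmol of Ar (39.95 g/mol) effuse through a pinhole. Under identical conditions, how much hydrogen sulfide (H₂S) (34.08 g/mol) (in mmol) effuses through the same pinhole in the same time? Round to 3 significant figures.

348 mmol

By Graham's law, rate_H₂S/rate_Ar = √(M_Ar/M_H₂S) = √(39.95/34.08) = √1.172 = 1.083.
So the amount for H₂S is 321 × 1.083 = 348 mmol.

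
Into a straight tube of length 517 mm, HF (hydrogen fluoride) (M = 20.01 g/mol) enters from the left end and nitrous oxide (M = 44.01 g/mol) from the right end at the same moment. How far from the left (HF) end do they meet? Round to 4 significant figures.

308.8 mm

Graham's law gives d_HF/d_N₂O = rate_HF/rate_N₂O = √(M_N₂O/M_HF) = √(44.01/20.01) = 1.483.
With d_HF + d_N₂O = 517 mm, d_N₂O = 517/(1 + 1.483) = 208.2 mm.
d_HF = 517 − 208.2 = 308.8 mm.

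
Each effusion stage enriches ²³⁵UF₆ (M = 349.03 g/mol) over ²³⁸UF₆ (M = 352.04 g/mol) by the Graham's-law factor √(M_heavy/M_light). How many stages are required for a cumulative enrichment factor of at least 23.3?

734

Per stage α = (352.04/349.03)^(1/2) = 1.00862^0.5, giving ln α = 0.004293.
Need α^N ≥ 23.3 ⇒ N ≥ ln(23.3) / ln α = 3.148 / 0.004293 = 733.31.
Rounding up, N = 734 stages.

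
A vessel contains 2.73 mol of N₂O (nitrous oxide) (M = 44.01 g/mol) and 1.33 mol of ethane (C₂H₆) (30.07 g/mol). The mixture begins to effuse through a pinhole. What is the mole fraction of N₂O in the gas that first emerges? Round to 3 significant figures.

The effusion rate of species i is ∝ p_i/√M_i ∝ n_i/√M_i.
x_N₂O(eff) = (n_N₂O/√M_N₂O) / (n_N₂O/√M_N₂O + n_C₂H₆/√M_C₂H₆)
= (2.73/√44.01) / (2.73/√44.01 + 1.33/√30.07) = 0.4115/(0.4115 + 0.2425) = 0.629.

0.629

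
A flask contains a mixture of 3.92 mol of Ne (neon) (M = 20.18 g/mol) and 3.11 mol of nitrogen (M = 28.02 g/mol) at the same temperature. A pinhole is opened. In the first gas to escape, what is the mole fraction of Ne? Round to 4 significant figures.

0.5976

Each component's effusion rate ∝ (its partial pressure)·(1/√M) ∝ n_i/√M_i.
Mole fraction of Ne in the effusate = (n_Ne/√M_Ne) / (n_Ne/√M_Ne + n_N₂/√M_N₂)
= (3.92/√20.18) / (3.92/√20.18 + 3.11/√28.02) = 0.8726/(0.8726 + 0.5875) = 0.5976.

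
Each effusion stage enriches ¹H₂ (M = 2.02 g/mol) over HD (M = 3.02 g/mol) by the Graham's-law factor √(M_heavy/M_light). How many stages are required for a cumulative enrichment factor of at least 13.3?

13

Single-stage factor α = √(3.02/2.02), so ln α = ½ ln(1.49505) = 0.2011.
Need α^N ≥ 13.3 ⇒ N ≥ ln(13.3) / ln α = 2.588 / 0.2011 = 12.87.
So at least 13 stages are needed.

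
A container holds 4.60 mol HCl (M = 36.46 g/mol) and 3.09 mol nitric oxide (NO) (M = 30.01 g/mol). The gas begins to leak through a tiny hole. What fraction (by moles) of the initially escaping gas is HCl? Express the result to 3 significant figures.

0.575

Effusion rate of each component ∝ n_i/√M_i (partial pressure × 1/√M).
So x_HCl in the escaping gas = (n_HCl/√M_HCl) / Σ(n_i/√M_i)
= (4.60/√36.46) / (4.60/√36.46 + 3.09/√30.01) = 0.7618/(0.7618 + 0.5641) = 0.575.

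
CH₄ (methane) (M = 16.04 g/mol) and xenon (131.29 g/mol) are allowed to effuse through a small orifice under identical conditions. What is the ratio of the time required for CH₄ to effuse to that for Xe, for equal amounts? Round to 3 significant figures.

0.350

Since effusion rate ∝ 1/√M, t_CH₄/t_Xe = √(M_CH₄/M_Xe) = √(16.04/131.29) = √0.1222 = 0.350.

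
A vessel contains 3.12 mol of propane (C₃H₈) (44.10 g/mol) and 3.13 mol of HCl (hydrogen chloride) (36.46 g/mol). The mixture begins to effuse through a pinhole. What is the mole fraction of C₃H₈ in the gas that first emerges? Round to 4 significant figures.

0.4754

Rate_i ∝ x_i/√M_i (Graham's law weighted by mole fraction), so the effusate composition follows n_i/√M_i.
So x_C₃H₈ in the escaping gas = (n_C₃H₈/√M_C₃H₈) / Σ(n_i/√M_i)
= (3.12/√44.10) / (3.12/√44.10 + 3.13/√36.46) = 0.4698/(0.4698 + 0.5184) = 0.4754.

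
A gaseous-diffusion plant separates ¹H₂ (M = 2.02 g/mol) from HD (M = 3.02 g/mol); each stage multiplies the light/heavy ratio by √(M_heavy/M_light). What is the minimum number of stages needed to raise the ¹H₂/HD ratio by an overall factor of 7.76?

Single-stage factor α = √(3.02/2.02), so ln α = ½ ln(1.49505) = 0.2011.
Need α^N ≥ 7.76 ⇒ N ≥ ln(7.76) / ln α = 2.049 / 0.2011 = 10.19.
Rounding up, N = 11 stages.

11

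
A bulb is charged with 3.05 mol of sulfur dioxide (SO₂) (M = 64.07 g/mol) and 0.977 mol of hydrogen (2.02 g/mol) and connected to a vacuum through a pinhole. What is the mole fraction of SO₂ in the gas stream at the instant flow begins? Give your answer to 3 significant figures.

0.357

Effusion rate of each component ∝ n_i/√M_i (partial pressure × 1/√M).
x_SO₂(eff) = (n_SO₂/√M_SO₂) / (n_SO₂/√M_SO₂ + n_H₂/√M_H₂)
= (3.05/√64.07) / (3.05/√64.07 + 0.977/√2.02) = 0.3810/(0.3810 + 0.6874) = 0.357.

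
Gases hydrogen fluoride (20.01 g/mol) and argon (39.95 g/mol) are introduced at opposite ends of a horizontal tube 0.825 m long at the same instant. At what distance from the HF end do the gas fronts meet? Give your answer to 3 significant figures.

The fronts meet when d_HF + d_Ar = L with d_HF/d_Ar = √(M_Ar/M_HF) (Graham's law). Here √(M_Ar/M_HF) = √(39.95/20.01) = 1.413.
With d_HF + d_Ar = 0.825 m, d_Ar = 0.825/(1 + 1.413) = 0.3419 m.
d_HF = 0.825 − 0.3419 = 0.483 m.

0.483 m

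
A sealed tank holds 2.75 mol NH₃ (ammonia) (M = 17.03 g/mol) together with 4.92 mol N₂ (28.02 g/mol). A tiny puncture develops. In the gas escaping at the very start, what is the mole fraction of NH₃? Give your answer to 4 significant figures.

0.4176

Rate_i ∝ x_i/√M_i (Graham's law weighted by mole fraction), so the effusate composition follows n_i/√M_i.
So x_NH₃ in the escaping gas = (n_NH₃/√M_NH₃) / Σ(n_i/√M_i)
= (2.75/√17.03) / (2.75/√17.03 + 4.92/√28.02) = 0.6664/(0.6664 + 0.9295) = 0.4176.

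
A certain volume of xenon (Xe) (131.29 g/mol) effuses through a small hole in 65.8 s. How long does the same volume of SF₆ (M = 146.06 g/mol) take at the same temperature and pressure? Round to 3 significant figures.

From Graham's law, t_SF₆/t_Xe = √(M_SF₆/M_Xe) = √(146.06/131.29) = √1.112 = 1.055.
So the time for SF₆ is 65.8 × 1.055 = 69.4 s.

69.4 s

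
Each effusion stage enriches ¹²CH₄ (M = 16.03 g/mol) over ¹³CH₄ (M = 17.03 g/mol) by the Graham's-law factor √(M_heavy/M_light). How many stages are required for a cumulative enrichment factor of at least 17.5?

95

Per stage α = (17.03/16.03)^(1/2) = 1.06238^0.5, giving ln α = 0.03026.
Need α^N ≥ 17.5 ⇒ N ≥ ln(17.5) / ln α = 2.862 / 0.03026 = 94.60.
Rounding up, N = 95 stages.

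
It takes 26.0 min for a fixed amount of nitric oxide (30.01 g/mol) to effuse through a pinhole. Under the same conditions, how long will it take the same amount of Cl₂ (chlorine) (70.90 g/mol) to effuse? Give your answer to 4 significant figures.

Since effusion rate ∝ 1/√M, t_Cl₂/t_NO = √(M_Cl₂/M_NO) = √(70.90/30.01) = √2.363 = 1.537.
So the time for Cl₂ is 26.0 × 1.537 = 39.96 min.

39.96 min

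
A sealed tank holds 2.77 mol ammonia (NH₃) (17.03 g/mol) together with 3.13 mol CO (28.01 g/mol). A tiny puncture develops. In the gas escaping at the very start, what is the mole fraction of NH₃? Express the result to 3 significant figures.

0.532

Effusion rate of each component ∝ n_i/√M_i (partial pressure × 1/√M).
Mole fraction of NH₃ in the effusate = (n_NH₃/√M_NH₃) / (n_NH₃/√M_NH₃ + n_CO/√M_CO)
= (2.77/√17.03) / (2.77/√17.03 + 3.13/√28.01) = 0.6712/(0.6712 + 0.5914) = 0.532.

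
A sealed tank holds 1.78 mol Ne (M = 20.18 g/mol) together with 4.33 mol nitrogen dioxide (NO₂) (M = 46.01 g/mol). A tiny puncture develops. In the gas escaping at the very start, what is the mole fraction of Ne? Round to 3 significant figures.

Effusion rate of each component ∝ n_i/√M_i (partial pressure × 1/√M).
So x_Ne in the escaping gas = (n_Ne/√M_Ne) / Σ(n_i/√M_i)
= (1.78/√20.18) / (1.78/√20.18 + 4.33/√46.01) = 0.3962/(0.3962 + 0.6384) = 0.383.

0.383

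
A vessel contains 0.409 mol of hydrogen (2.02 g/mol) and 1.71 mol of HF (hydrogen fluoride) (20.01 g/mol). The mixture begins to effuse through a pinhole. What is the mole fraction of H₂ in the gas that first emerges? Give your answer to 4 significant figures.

Effusion rate of each component ∝ n_i/√M_i (partial pressure × 1/√M).
x_H₂(eff) = (n_H₂/√M_H₂) / (n_H₂/√M_H₂ + n_HF/√M_HF)
= (0.409/√2.02) / (0.409/√2.02 + 1.71/√20.01) = 0.2878/(0.2878 + 0.3823) = 0.4295.

0.4295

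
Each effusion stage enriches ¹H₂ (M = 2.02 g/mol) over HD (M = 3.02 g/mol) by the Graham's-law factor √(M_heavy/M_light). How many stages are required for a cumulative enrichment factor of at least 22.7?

With α = √(3.02/2.02) per stage, ln α = ½ ln(1.49505) = 0.2011.
Need α^N ≥ 22.7 ⇒ N ≥ ln(22.7) / ln α = 3.122 / 0.2011 = 15.53.
So at least 16 stages are needed.

16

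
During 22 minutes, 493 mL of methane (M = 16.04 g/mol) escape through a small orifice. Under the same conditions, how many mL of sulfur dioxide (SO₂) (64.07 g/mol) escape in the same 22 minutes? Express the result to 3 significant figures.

247 mL

By Graham's law, rate_SO₂/rate_CH₄ = √(M_CH₄/M_SO₂) = √(16.04/64.07) = √0.2504 = 0.5004.
So the volume for SO₂ is 493 × 0.5004 = 247 mL.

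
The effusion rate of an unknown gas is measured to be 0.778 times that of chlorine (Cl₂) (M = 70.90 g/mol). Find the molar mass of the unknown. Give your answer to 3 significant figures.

117 g/mol

Using Graham's law: rate_X/rate_Cl₂ = √(M_Cl₂/M_X).
0.778 = √(70.90/M_X)
M_X = 70.90 / 0.778² = 70.90 / 0.6053 = 117 g/mol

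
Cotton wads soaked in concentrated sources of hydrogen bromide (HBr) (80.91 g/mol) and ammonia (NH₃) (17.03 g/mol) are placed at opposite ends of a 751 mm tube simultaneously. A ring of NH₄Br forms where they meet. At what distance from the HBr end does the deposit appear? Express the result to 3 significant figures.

Graham's law gives d_HBr/d_NH₃ = rate_HBr/rate_NH₃ = √(M_NH₃/M_HBr) = √(17.03/80.91) = 0.4588.
With d_HBr + d_NH₃ = 751 mm, d_NH₃ = 751/(1 + 0.4588) = 514.8 mm.
d_HBr = 751 − 514.8 = 236 mm.

236 mm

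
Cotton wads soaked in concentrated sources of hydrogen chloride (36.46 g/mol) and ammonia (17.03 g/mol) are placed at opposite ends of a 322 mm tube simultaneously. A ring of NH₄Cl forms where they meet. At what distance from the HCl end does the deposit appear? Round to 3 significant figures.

Distances travelled in equal time are proportional to diffusion rates, so d_HCl/d_NH₃ = √(M_NH₃/M_HCl) = √(17.03/36.46) = 0.6834.
With d_HCl + d_NH₃ = 322 mm, d_NH₃ = 322/(1 + 0.6834) = 191.3 mm.
d_HCl = 322 − 191.3 = 131 mm.

131 mm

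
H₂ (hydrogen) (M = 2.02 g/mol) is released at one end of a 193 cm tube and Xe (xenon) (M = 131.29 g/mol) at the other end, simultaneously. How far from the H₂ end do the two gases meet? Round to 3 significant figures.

In equal time, each gas travels a distance ∝ its rate ∝ 1/√M, so d_H₂/d_Xe = √(M_Xe/M_H₂) = √(131.29/2.02) = 8.062.
With d_H₂ + d_Xe = 193 cm, d_Xe = 193/(1 + 8.062) = 21.30 cm.
d_H₂ = 193 − 21.30 = 172 cm.

172 cm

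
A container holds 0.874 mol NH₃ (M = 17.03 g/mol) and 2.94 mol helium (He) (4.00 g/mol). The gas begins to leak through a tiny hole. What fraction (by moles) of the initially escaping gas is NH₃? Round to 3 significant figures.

Rate_i ∝ x_i/√M_i (Graham's law weighted by mole fraction), so the effusate composition follows n_i/√M_i.
Mole fraction of NH₃ in the effusate = (n_NH₃/√M_NH₃) / (n_NH₃/√M_NH₃ + n_He/√M_He)
= (0.874/√17.03) / (0.874/√17.03 + 2.94/√4.00) = 0.2118/(0.2118 + 1.470) = 0.126.

0.126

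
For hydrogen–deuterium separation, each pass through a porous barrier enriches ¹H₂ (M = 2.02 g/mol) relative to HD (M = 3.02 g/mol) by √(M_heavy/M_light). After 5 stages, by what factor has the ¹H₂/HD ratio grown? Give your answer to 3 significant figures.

2.73

The single-stage factor is √(M_heavy/M_light), so 5 stages give [√(3.02/2.02)]^5 = (3.02/2.02)^(5/2).
= 1.49505^(5/2) = 2.73.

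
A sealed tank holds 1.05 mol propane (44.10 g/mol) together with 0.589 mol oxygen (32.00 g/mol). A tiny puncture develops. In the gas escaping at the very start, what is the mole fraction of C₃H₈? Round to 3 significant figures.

0.603

Each component's effusion rate ∝ (its partial pressure)·(1/√M) ∝ n_i/√M_i.
So x_C₃H₈ in the escaping gas = (n_C₃H₈/√M_C₃H₈) / Σ(n_i/√M_i)
= (1.05/√44.10) / (1.05/√44.10 + 0.589/√32.00) = 0.1581/(0.1581 + 0.1041) = 0.603.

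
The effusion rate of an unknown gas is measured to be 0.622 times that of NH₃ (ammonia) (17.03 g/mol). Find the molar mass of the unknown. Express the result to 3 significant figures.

44.0 g/mol

By Graham's law, rate_X/rate_NH₃ = √(M_NH₃/M_X).
0.622 = √(17.03/M_X)
M_X = 17.03 / 0.622² = 17.03 / 0.3869 = 44.0 g/mol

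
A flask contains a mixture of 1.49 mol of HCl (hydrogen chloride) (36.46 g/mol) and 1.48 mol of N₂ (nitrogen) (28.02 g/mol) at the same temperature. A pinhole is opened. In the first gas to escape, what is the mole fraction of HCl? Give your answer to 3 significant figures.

Rate_i ∝ x_i/√M_i (Graham's law weighted by mole fraction), so the effusate composition follows n_i/√M_i.
Mole fraction of HCl in the effusate = (n_HCl/√M_HCl) / (n_HCl/√M_HCl + n_N₂/√M_N₂)
= (1.49/√36.46) / (1.49/√36.46 + 1.48/√28.02) = 0.2468/(0.2468 + 0.2796) = 0.469.

0.469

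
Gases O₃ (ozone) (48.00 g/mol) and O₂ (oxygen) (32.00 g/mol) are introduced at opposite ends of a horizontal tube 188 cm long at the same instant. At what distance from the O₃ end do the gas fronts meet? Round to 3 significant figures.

Distances travelled in equal time are proportional to diffusion rates, so d_O₃/d_O₂ = √(M_O₂/M_O₃) = √(32.00/48.00) = 0.8165.
With d_O₃ + d_O₂ = 188 cm, d_O₂ = 188/(1 + 0.8165) = 103.5 cm.
d_O₃ = 188 − 103.5 = 84.5 cm.

84.5 cm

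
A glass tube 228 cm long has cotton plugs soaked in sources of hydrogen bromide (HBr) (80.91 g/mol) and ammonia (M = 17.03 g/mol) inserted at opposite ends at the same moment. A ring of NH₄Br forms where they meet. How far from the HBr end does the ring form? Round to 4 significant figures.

71.71 cm

The fronts meet when d_HBr + d_NH₃ = L with d_HBr/d_NH₃ = √(M_NH₃/M_HBr) (Graham's law). Here √(M_NH₃/M_HBr) = √(17.03/80.91) = 0.4588.
With d_HBr + d_NH₃ = 228 cm, d_NH₃ = 228/(1 + 0.4588) = 156.3 cm.
d_HBr = 228 − 156.3 = 71.71 cm.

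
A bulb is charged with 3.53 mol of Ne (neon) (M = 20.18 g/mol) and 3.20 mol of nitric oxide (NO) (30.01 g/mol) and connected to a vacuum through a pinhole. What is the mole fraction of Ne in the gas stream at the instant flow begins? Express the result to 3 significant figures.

0.574

The effusion rate of species i is ∝ p_i/√M_i ∝ n_i/√M_i.
So x_Ne in the escaping gas = (n_Ne/√M_Ne) / Σ(n_i/√M_i)
= (3.53/√20.18) / (3.53/√20.18 + 3.20/√30.01) = 0.7858/(0.7858 + 0.5841) = 0.574.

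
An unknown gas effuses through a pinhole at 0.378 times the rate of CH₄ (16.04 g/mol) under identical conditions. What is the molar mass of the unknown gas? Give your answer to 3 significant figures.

112 g/mol

By Graham's law, rate_X/rate_CH₄ = √(M_CH₄/M_X).
0.378 = √(16.04/M_X)
M_X = 16.04 / 0.378² = 16.04 / 0.1429 = 112 g/mol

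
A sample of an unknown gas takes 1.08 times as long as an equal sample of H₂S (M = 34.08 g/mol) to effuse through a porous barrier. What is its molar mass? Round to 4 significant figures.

By Graham's law, t_X/t_H₂S = √(M_X/M_H₂S).
1.08 = √(M_X/34.08)
M_X = 34.08 × 1.08² = 34.08 × 1.166 = 39.75 g/mol

39.75 g/mol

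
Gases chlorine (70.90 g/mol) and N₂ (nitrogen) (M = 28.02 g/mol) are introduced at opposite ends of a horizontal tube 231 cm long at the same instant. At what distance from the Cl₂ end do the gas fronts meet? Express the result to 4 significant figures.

Distances travelled in equal time are proportional to diffusion rates, so d_Cl₂/d_N₂ = √(M_N₂/M_Cl₂) = √(28.02/70.90) = 0.6287.
With d_Cl₂ + d_N₂ = 231 cm, d_N₂ = 231/(1 + 0.6287) = 141.8 cm.
d_Cl₂ = 231 − 141.8 = 89.16 cm.

89.16 cm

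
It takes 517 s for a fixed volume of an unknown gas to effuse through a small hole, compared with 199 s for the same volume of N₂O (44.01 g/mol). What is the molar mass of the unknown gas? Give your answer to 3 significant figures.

From Graham's law, t_X/t_N₂O = √(M_X/M_N₂O).
517/199 = 2.598 = √(M_X/44.01)
M_X = 44.01 × 2.598² = 44.01 × 6.750 = 297 g/mol

297 g/mol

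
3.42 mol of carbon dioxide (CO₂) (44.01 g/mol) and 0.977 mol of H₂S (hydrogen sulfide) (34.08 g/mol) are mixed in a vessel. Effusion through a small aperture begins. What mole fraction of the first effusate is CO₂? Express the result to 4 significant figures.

The effusion rate of species i is ∝ p_i/√M_i ∝ n_i/√M_i.
x_CO₂(eff) = (n_CO₂/√M_CO₂) / (n_CO₂/√M_CO₂ + n_H₂S/√M_H₂S)
= (3.42/√44.01) / (3.42/√44.01 + 0.977/√34.08) = 0.5155/(0.5155 + 0.1674) = 0.7549.

0.7549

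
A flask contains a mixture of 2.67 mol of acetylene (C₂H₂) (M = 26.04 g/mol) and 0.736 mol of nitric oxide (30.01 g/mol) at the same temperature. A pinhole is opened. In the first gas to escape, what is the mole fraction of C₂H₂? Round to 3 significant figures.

The effusion rate of species i is ∝ p_i/√M_i ∝ n_i/√M_i.
x_C₂H₂(eff) = (n_C₂H₂/√M_C₂H₂) / (n_C₂H₂/√M_C₂H₂ + n_NO/√M_NO)
= (2.67/√26.04) / (2.67/√26.04 + 0.736/√30.01) = 0.5232/(0.5232 + 0.1344) = 0.796.

0.796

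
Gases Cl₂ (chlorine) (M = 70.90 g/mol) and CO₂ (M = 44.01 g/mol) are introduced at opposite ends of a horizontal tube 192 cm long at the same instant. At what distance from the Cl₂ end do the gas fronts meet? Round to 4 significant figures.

Distances travelled in equal time are proportional to diffusion rates, so d_Cl₂/d_CO₂ = √(M_CO₂/M_Cl₂) = √(44.01/70.90) = 0.7879.
With d_Cl₂ + d_CO₂ = 192 cm, d_CO₂ = 192/(1 + 0.7879) = 107.4 cm.
d_Cl₂ = 192 − 107.4 = 84.61 cm.

84.61 cm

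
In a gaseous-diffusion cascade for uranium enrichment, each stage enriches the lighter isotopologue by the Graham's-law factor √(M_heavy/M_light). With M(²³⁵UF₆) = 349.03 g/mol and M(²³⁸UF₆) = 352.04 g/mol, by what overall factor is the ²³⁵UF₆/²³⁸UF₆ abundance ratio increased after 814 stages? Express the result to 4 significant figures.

Overall factor = α^814 with α = √(352.04/349.03), i.e. (352.04/349.03)^(814/2).
= 1.00862^407 = 32.95.

32.95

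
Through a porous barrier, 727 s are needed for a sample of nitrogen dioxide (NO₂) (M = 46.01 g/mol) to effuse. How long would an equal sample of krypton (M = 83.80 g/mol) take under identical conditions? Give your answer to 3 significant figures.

From Graham's law, t_Kr/t_NO₂ = √(M_Kr/M_NO₂) = √(83.80/46.01) = √1.821 = 1.350.
So the time for Kr is 727 × 1.350 = 981 s.

981 s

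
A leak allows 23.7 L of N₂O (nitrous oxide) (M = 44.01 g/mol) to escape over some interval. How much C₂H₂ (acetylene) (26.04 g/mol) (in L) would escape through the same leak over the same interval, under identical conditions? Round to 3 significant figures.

Graham's law gives rate_C₂H₂/rate_N₂O = √(M_N₂O/M_C₂H₂) = √(44.01/26.04) = √1.690 = 1.300.
So the volume for C₂H₂ is 23.7 × 1.300 = 30.8 L.

30.8 L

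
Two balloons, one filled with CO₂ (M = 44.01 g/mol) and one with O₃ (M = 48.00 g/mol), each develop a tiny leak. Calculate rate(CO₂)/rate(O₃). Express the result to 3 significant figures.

1.04

From Graham's law, rate_CO₂/rate_O₃ = √(M_O₃/M_CO₂) = √(48.00/44.01) = √1.091 = 1.04.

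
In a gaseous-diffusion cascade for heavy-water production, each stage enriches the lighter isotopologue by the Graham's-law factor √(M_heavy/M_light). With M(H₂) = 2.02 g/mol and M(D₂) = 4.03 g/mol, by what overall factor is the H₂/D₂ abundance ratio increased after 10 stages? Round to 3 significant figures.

31.6

Overall factor = α^10 with α = √(4.03/2.02), i.e. (4.03/2.02)^(10/2).
= 1.99505^5 = 31.6.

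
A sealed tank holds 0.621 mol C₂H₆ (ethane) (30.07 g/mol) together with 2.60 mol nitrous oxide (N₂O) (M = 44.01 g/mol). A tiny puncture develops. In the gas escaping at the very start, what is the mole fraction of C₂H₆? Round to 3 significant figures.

0.224

The effusion rate of species i is ∝ p_i/√M_i ∝ n_i/√M_i.
So x_C₂H₆ in the escaping gas = (n_C₂H₆/√M_C₂H₆) / Σ(n_i/√M_i)
= (0.621/√30.07) / (0.621/√30.07 + 2.60/√44.01) = 0.1132/(0.1132 + 0.3919) = 0.224.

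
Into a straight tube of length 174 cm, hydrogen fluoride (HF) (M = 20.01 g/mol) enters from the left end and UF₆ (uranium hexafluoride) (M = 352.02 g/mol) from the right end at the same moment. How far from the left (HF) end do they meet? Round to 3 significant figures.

141 cm

Graham's law gives d_HF/d_UF₆ = rate_HF/rate_UF₆ = √(M_UF₆/M_HF) = √(352.02/20.01) = 4.194.
With d_HF + d_UF₆ = 174 cm, d_UF₆ = 174/(1 + 4.194) = 33.50 cm.
d_HF = 174 − 33.50 = 141 cm.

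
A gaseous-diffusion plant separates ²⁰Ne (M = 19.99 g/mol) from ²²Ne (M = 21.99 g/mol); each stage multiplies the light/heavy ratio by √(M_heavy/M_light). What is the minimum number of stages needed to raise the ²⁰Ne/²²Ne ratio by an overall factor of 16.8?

60

Single-stage factor α = √(21.99/19.99), so ln α = ½ ln(1.10005) = 0.04768.
Need α^N ≥ 16.8 ⇒ N ≥ ln(16.8) / ln α = 2.821 / 0.04768 = 59.18.
Rounding up, N = 60 stages.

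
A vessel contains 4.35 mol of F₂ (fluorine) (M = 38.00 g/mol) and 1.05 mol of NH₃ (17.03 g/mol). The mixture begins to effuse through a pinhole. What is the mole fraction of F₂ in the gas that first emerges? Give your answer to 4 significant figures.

Effusion rate of each component ∝ n_i/√M_i (partial pressure × 1/√M).
Mole fraction of F₂ in the effusate = (n_F₂/√M_F₂) / (n_F₂/√M_F₂ + n_NH₃/√M_NH₃)
= (4.35/√38.00) / (4.35/√38.00 + 1.05/√17.03) = 0.7057/(0.7057 + 0.2544) = 0.7350.

0.7350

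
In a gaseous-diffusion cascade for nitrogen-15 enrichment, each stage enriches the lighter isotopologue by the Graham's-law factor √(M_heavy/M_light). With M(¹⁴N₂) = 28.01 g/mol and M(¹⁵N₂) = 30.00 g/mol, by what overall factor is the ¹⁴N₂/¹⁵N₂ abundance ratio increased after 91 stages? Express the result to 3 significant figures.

22.7

The single-stage factor is √(M_heavy/M_light), so 91 stages give [√(30.00/28.01)]^91 = (30.00/28.01)^(91/2).
= 1.07105^(91/2) = 22.7.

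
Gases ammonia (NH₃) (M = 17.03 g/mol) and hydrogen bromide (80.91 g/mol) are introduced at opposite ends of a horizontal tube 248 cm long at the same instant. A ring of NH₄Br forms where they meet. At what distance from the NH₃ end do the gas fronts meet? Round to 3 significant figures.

In equal time, each gas travels a distance ∝ its rate ∝ 1/√M, so d_NH₃/d_HBr = √(M_HBr/M_NH₃) = √(80.91/17.03) = 2.180.
With d_NH₃ + d_HBr = 248 cm, d_HBr = 248/(1 + 2.180) = 78.00 cm.
d_NH₃ = 248 − 78.00 = 170 cm.

170 cm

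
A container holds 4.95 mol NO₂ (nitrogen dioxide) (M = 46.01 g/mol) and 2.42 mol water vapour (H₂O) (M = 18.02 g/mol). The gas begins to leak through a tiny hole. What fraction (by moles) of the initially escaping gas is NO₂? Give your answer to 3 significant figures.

Effusion rate of each component ∝ n_i/√M_i (partial pressure × 1/√M).
Mole fraction of NO₂ in the effusate = (n_NO₂/√M_NO₂) / (n_NO₂/√M_NO₂ + n_H₂O/√M_H₂O)
= (4.95/√46.01) / (4.95/√46.01 + 2.42/√18.02) = 0.7298/(0.7298 + 0.5701) = 0.561.

0.561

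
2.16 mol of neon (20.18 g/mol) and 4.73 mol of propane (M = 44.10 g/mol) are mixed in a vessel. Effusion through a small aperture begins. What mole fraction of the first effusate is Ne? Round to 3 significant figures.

0.403

Each component's effusion rate ∝ (its partial pressure)·(1/√M) ∝ n_i/√M_i.
So x_Ne in the escaping gas = (n_Ne/√M_Ne) / Σ(n_i/√M_i)
= (2.16/√20.18) / (2.16/√20.18 + 4.73/√44.10) = 0.4808/(0.4808 + 0.7123) = 0.403.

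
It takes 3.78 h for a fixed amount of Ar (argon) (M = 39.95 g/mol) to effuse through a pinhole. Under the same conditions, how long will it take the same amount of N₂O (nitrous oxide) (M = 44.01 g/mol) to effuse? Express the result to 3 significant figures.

3.97 h

Using Graham's law: t_N₂O/t_Ar = √(M_N₂O/M_Ar) = √(44.01/39.95) = √1.102 = 1.050.
So the time for N₂O is 3.78 × 1.050 = 3.97 h.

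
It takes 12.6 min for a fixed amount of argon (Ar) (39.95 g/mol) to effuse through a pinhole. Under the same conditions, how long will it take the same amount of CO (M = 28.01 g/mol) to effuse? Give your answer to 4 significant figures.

Since effusion rate ∝ 1/√M, t_CO/t_Ar = √(M_CO/M_Ar) = √(28.01/39.95) = √0.7011 = 0.8373.
So the time for CO is 12.6 × 0.8373 = 10.55 min.

10.55 min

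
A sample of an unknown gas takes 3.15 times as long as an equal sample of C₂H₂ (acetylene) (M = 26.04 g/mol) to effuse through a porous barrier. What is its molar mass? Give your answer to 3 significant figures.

Since effusion rate ∝ 1/√M, t_X/t_C₂H₂ = √(M_X/M_C₂H₂).
3.15 = √(M_X/26.04)
M_X = 26.04 × 3.15² = 26.04 × 9.922 = 258 g/mol

258 g/mol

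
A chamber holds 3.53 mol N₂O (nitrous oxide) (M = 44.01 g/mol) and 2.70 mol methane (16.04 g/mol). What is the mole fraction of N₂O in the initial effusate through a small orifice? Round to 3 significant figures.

0.441

Rate_i ∝ x_i/√M_i (Graham's law weighted by mole fraction), so the effusate composition follows n_i/√M_i.
x_N₂O(eff) = (n_N₂O/√M_N₂O) / (n_N₂O/√M_N₂O + n_CH₄/√M_CH₄)
= (3.53/√44.01) / (3.53/√44.01 + 2.70/√16.04) = 0.5321/(0.5321 + 0.6742) = 0.441.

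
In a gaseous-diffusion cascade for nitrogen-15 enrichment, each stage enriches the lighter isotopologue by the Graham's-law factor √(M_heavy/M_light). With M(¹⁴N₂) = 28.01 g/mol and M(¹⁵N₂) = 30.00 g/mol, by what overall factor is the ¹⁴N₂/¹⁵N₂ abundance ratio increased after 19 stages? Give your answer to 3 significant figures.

1.92

After 19 stages the ratio has grown by (√(30.00/28.01))^19 = (30.00/28.01)^(19/2).
= 1.07105^(19/2) = 1.92.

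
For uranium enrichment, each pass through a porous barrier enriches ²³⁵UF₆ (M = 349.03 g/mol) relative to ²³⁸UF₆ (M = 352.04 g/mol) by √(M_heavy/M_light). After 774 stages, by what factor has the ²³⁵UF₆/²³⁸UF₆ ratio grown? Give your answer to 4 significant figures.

Each stage multiplies the ratio by α = √(352.04/349.03), so after 774 stages the overall factor is α^774 = (352.04/349.03)^(774/2).
= 1.00862^387 = 27.75.

27.75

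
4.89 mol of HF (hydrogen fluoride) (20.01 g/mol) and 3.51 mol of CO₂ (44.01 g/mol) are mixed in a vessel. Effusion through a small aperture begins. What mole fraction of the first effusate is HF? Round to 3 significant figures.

Each component's effusion rate ∝ (its partial pressure)·(1/√M) ∝ n_i/√M_i.
x_HF(eff) = (n_HF/√M_HF) / (n_HF/√M_HF + n_CO₂/√M_CO₂)
= (4.89/√20.01) / (4.89/√20.01 + 3.51/√44.01) = 1.093/(1.093 + 0.5291) = 0.674.

0.674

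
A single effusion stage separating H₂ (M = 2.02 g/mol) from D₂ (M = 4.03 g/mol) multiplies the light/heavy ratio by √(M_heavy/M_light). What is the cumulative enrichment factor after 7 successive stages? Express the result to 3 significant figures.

11.2

The single-stage factor is √(M_heavy/M_light), so 7 stages give [√(4.03/2.02)]^7 = (4.03/2.02)^(7/2).
= 1.99505^(7/2) = 11.2.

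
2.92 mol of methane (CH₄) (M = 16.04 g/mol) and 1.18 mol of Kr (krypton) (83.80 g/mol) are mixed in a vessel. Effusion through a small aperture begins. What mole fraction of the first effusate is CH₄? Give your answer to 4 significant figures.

The effusion rate of species i is ∝ p_i/√M_i ∝ n_i/√M_i.
So x_CH₄ in the escaping gas = (n_CH₄/√M_CH₄) / Σ(n_i/√M_i)
= (2.92/√16.04) / (2.92/√16.04 + 1.18/√83.80) = 0.7291/(0.7291 + 0.1289) = 0.8498.

0.8498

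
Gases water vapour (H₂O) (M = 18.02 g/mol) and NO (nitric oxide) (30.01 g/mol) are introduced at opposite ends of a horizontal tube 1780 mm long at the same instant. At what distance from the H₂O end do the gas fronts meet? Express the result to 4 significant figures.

Distances travelled in equal time are proportional to diffusion rates, so d_H₂O/d_NO = √(M_NO/M_H₂O) = √(30.01/18.02) = 1.290.
With d_H₂O + d_NO = 1780 mm, d_NO = 1780/(1 + 1.290) = 777.1 mm.
d_H₂O = 1780 − 777.1 = 1003 mm.

1003 mm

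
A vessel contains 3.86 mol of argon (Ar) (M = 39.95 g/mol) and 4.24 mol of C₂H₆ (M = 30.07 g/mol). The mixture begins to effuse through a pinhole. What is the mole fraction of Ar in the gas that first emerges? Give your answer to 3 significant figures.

0.441

Each component's effusion rate ∝ (its partial pressure)·(1/√M) ∝ n_i/√M_i.
Mole fraction of Ar in the effusate = (n_Ar/√M_Ar) / (n_Ar/√M_Ar + n_C₂H₆/√M_C₂H₆)
= (3.86/√39.95) / (3.86/√39.95 + 4.24/√30.07) = 0.6107/(0.6107 + 0.7732) = 0.441.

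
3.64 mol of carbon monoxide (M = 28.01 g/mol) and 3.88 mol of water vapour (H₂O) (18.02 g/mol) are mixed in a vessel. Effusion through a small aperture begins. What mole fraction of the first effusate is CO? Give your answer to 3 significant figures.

Effusion rate of each component ∝ n_i/√M_i (partial pressure × 1/√M).
x_CO(eff) = (n_CO/√M_CO) / (n_CO/√M_CO + n_H₂O/√M_H₂O)
= (3.64/√28.01) / (3.64/√28.01 + 3.88/√18.02) = 0.6878/(0.6878 + 0.9140) = 0.429.

0.429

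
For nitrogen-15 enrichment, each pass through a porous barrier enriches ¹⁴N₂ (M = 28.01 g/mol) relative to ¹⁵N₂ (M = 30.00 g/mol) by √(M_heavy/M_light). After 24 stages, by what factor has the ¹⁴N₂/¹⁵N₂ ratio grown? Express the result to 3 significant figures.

The single-stage factor is √(M_heavy/M_light), so 24 stages give [√(30.00/28.01)]^24 = (30.00/28.01)^(24/2).
= 1.07105^12 = 2.28.

2.28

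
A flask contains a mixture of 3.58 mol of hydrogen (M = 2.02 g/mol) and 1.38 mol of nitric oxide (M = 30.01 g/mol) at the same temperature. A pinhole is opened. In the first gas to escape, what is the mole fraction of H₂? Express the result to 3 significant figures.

0.909

Effusion rate of each component ∝ n_i/√M_i (partial pressure × 1/√M).
x_H₂(eff) = (n_H₂/√M_H₂) / (n_H₂/√M_H₂ + n_NO/√M_NO)
= (3.58/√2.02) / (3.58/√2.02 + 1.38/√30.01) = 2.519/(2.519 + 0.2519) = 0.909.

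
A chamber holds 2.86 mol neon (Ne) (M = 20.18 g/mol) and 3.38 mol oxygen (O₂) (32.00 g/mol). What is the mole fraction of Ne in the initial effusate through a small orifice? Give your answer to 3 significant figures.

0.516

The effusion rate of species i is ∝ p_i/√M_i ∝ n_i/√M_i.
x_Ne(eff) = (n_Ne/√M_Ne) / (n_Ne/√M_Ne + n_O₂/√M_O₂)
= (2.86/√20.18) / (2.86/√20.18 + 3.38/√32.00) = 0.6367/(0.6367 + 0.5975) = 0.516.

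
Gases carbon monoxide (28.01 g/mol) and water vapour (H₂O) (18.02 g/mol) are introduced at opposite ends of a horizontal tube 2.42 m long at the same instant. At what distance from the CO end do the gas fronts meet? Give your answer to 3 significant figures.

1.08 m

The fronts meet when d_CO + d_H₂O = L with d_CO/d_H₂O = √(M_H₂O/M_CO) (Graham's law). Here √(M_H₂O/M_CO) = √(18.02/28.01) = 0.8021.
With d_CO + d_H₂O = 2.42 m, d_H₂O = 2.42/(1 + 0.8021) = 1.343 m.
d_CO = 2.42 − 1.343 = 1.08 m.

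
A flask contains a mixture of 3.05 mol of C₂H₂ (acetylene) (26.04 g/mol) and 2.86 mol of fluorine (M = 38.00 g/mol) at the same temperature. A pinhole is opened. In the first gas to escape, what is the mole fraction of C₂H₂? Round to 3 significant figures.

0.563

Effusion rate of each component ∝ n_i/√M_i (partial pressure × 1/√M).
So x_C₂H₂ in the escaping gas = (n_C₂H₂/√M_C₂H₂) / Σ(n_i/√M_i)
= (3.05/√26.04) / (3.05/√26.04 + 2.86/√38.00) = 0.5977/(0.5977 + 0.4640) = 0.563.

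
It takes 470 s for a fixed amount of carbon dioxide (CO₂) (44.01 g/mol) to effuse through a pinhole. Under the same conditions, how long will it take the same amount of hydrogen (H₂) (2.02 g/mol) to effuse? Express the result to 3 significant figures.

101 s

Since effusion rate ∝ 1/√M, t_H₂/t_CO₂ = √(M_H₂/M_CO₂) = √(2.02/44.01) = √0.04590 = 0.2142.
So the time for H₂ is 470 × 0.2142 = 101 s.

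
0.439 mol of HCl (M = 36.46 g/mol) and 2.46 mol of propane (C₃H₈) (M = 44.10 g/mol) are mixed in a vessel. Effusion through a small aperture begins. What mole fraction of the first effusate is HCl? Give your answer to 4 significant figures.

Each component's effusion rate ∝ (its partial pressure)·(1/√M) ∝ n_i/√M_i.
x_HCl(eff) = (n_HCl/√M_HCl) / (n_HCl/√M_HCl + n_C₃H₈/√M_C₃H₈)
= (0.439/√36.46) / (0.439/√36.46 + 2.46/√44.10) = 0.07270/(0.07270 + 0.3704) = 0.1641.

0.1641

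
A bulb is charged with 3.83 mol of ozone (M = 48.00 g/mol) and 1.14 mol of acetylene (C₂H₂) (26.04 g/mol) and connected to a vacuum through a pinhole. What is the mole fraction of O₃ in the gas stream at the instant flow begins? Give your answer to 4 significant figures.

Effusion rate of each component ∝ n_i/√M_i (partial pressure × 1/√M).
So x_O₃ in the escaping gas = (n_O₃/√M_O₃) / Σ(n_i/√M_i)
= (3.83/√48.00) / (3.83/√48.00 + 1.14/√26.04) = 0.5528/(0.5528 + 0.2234) = 0.7122.

0.7122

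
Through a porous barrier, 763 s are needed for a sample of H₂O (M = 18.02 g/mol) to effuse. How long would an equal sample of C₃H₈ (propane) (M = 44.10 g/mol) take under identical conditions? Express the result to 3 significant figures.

By Graham's law, t_C₃H₈/t_H₂O = √(M_C₃H₈/M_H₂O) = √(44.10/18.02) = √2.447 = 1.564.
So the time for C₃H₈ is 763 × 1.564 = 1190 s.

1190 s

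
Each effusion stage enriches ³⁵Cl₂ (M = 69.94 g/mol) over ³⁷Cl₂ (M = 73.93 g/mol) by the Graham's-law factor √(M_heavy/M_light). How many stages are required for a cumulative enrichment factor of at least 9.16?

With α = √(73.93/69.94) per stage, ln α = ½ ln(1.05705) = 0.02774.
Need α^N ≥ 9.16 ⇒ N ≥ ln(9.16) / ln α = 2.215 / 0.02774 = 79.84.
So at least 80 stages are needed.

80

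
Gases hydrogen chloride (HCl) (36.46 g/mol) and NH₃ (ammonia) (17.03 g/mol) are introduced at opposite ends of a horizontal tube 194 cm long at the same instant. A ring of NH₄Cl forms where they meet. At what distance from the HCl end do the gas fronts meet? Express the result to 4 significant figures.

In equal time, each gas travels a distance ∝ its rate ∝ 1/√M, so d_HCl/d_NH₃ = √(M_NH₃/M_HCl) = √(17.03/36.46) = 0.6834.
With d_HCl + d_NH₃ = 194 cm, d_NH₃ = 194/(1 + 0.6834) = 115.2 cm.
d_HCl = 194 − 115.2 = 78.76 cm.

78.76 cm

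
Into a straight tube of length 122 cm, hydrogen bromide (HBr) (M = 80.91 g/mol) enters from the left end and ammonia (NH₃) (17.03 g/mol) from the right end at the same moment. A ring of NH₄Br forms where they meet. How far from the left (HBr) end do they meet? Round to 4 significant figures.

38.37 cm

The fronts meet when d_HBr + d_NH₃ = L with d_HBr/d_NH₃ = √(M_NH₃/M_HBr) (Graham's law). Here √(M_NH₃/M_HBr) = √(17.03/80.91) = 0.4588.
With d_HBr + d_NH₃ = 122 cm, d_NH₃ = 122/(1 + 0.4588) = 83.63 cm.
d_HBr = 122 − 83.63 = 38.37 cm.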